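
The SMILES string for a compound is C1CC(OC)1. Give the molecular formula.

Atom tally by fragment:
  cyclopropane ring core → C:3 H:6
  (− 1 ring H displaced by substituents)
  + OCH3 → C:1 H:3 O:1
Element totals:
  C: 4
  H: 8
  O: 1

C4H8O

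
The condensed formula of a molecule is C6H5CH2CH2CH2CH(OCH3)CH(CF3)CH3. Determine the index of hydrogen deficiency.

4

Element totals:
  C: 14
  H: 19
  F: 3
  O: 1
Molecular formula: C14H19F3O.
DoU = (2C + 2 + N − H − X) / 2 = (2·14 + 2 + 0 − 19 − 3) / 2 = 4.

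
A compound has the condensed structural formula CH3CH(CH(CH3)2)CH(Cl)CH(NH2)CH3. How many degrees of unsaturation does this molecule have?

0

Atom tally by fragment:
  CH3 → C:1 H:3
  CH(CH(CH3)2) → C:4 H:8
  CH(Cl) → C:1 H:1 Cl:1
  CH(NH2) → C:1 H:3 N:1
  CH3 → C:1 H:3
Element totals:
  C: 8
  H: 18
  Cl: 1
  N: 1
Molecular formula: C8H18ClN.
DoU = (2C + 2 + N − H − X) / 2 = (2·8 + 2 + 1 − 18 − 1) / 2 = 0.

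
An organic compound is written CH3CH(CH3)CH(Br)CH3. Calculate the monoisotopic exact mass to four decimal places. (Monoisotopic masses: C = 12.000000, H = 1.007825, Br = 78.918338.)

Atom tally by fragment:
  CH3 → C:1 H:3
  CH(CH3) → C:2 H:4
  CH(Br) → C:1 H:1 Br:1
  CH3 → C:1 H:3
Element totals:
  C: 5
  H: 11
  Br: 1
Molecular formula: C5H11Br.
  M = 5(12.0) + 11(1.007825) + 78.918338
    = 60.000000 + 11.086075 + 78.918338 = 150.004413

150.0044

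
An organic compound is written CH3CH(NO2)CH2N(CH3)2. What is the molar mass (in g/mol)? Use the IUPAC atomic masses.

132.16 g/mol

Atom tally by fragment:
  CH3 → C:1 H:3
  CH(NO2) → C:1 H:1 N:1 O:2
  CH2N(CH3)2 → C:3 H:8 N:1
Element totals:
  C: 5
  H: 12
  N: 2
  O: 2
Molecular formula: C5H12N2O2.
  M = 5(12.011) + 12(1.008) + 2(14.007) + 2(15.999)
    = 60.055 + 12.096 + 28.014 + 31.998 = 132.163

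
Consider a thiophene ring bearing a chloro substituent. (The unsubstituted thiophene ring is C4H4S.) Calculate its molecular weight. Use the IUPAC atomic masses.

118.58 g/mol

Atom tally by fragment:
  thiophene ring core → C:4 H:4 S:1
  (− 1 ring H displaced by substituents)
  + Cl → Cl:1
Element totals:
  C: 4
  H: 3
  Cl: 1
  S: 1
Molecular formula: C4H3ClS.
  M = 4(12.011) + 3(1.008) + 35.45 + 32.06
    = 48.044 + 3.024 + 35.450 + 32.060 = 118.578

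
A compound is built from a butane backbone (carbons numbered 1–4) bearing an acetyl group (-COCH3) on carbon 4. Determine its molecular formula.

C6H12O

Atom tally by fragment:
  CH3 → C:1 H:3
  CH2 → C:1 H:2
  CH2 → C:1 H:2
  CH2COCH3 → C:3 H:5 O:1
Element totals:
  C: 6
  H: 12
  O: 1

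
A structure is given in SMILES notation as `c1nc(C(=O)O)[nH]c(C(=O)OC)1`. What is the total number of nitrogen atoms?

2

Atom tally by fragment:
  imidazole ring core → C:3 H:4 N:2
  (− 2 ring H displaced by substituents)
  + COOH → C:1 H:1 O:2
  + COOCH3 → C:2 H:3 O:2
Element totals:
  C: 6
  H: 6
  N: 2
  O: 4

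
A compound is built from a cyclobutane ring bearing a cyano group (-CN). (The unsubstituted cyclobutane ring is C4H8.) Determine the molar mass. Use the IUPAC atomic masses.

Atom tally by fragment:
  cyclobutane ring core → C:4 H:8
  (− 1 ring H displaced by substituents)
  + CN → C:1 N:1
Element totals:
  C: 5
  H: 7
  N: 1
Molecular formula: C5H7N.
  M = 5(12.011) + 7(1.008) + 14.007
    = 60.055 + 7.056 + 14.007 = 81.118

81.12 g/mol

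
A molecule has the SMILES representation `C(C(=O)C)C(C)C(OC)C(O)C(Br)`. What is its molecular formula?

Atom tally by fragment:
  CH3COCH2 → C:3 H:5 O:1
  CH(CH3) → C:2 H:4
  CH(OCH3) → C:2 H:4 O:1
  CH(OH) → C:1 H:2 O:1
  CH2Br → C:1 H:2 Br:1
Element totals:
  C: 9
  H: 17
  Br: 1
  O: 3

C9H17BrO3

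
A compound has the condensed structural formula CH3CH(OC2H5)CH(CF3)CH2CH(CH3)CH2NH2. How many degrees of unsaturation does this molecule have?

Atom tally by fragment:
  CH3 → C:1 H:3
  CH(OC2H5) → C:3 H:6 O:1
  CH(CF3) → C:2 H:1 F:3
  CH2 → C:1 H:2
  CH(CH3) → C:2 H:4
  CH2NH2 → C:1 H:4 N:1
Element totals:
  C: 10
  H: 20
  F: 3
  N: 1
  O: 1
Molecular formula: C10H20F3NO.
DoU = (2C + 2 + N − H − X) / 2 = (2·10 + 2 + 1 − 20 − 3) / 2 = 0.

0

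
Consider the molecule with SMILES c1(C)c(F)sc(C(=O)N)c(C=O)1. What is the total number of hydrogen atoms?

6

Atom tally by fragment:
  thiophene ring core → C:4 H:4 S:1
  (− 4 ring H displaced by substituents)
  + CH3 → C:1 H:3
  + F → F:1
  + CONH2 → C:1 H:2 O:1 N:1
  + CHO → C:1 H:1 O:1
Element totals:
  C: 7
  H: 6
  F: 1
  N: 1
  O: 2
  S: 1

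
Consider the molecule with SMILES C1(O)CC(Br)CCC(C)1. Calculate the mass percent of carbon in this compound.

43.54%

Atom tally by fragment:
  cyclohexane ring core → C:6 H:12
  (− 3 ring H displaced by substituents)
  + OH → O:1 H:1
  + Br → Br:1
  + CH3 → C:1 H:3
Element totals:
  C: 7
  H: 13
  Br: 1
  O: 1
Molecular formula: C7H13BrO.
Molar mass = 193.084 g/mol.
Mass from C: 7 × 12.011 = 84.077 g/mol.
%C = 84.077 / 193.084 × 100 = 43.54%.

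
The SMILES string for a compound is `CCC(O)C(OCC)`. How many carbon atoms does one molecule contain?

Atom tally by fragment:
  CH3 → C:1 H:3
  CH2 → C:1 H:2
  CH(OH) → C:1 H:2 O:1
  CH2OC2H5 → C:3 H:7 O:1
Element totals:
  C: 6
  H: 14
  O: 2

6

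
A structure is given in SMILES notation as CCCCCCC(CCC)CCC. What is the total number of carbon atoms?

Atom tally by fragment:
  CH3 → C:1 H:3
  CH2 → C:1 H:2
  CH2 → C:1 H:2
  CH2 → C:1 H:2
  CH2 → C:1 H:2
  CH2 → C:1 H:2
  CH(CH2CH2CH3) → C:4 H:8
  CH2 → C:1 H:2
  CH2 → C:1 H:2
  CH3 → C:1 H:3
Element totals:
  C: 13
  H: 28

13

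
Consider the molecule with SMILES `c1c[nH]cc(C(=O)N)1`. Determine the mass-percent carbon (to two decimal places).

Atom tally by fragment:
  pyrrole ring core → C:4 H:5 N:1
  (− 1 ring H displaced by substituents)
  + CONH2 → C:1 H:2 O:1 N:1
Element totals:
  C: 5
  H: 6
  N: 2
  O: 1
Molecular formula: C5H6N2O.
Molar mass = 110.116 g/mol.
Mass from C: 5 × 12.011 = 60.055 g/mol.
%C = 60.055 / 110.116 × 100 = 54.54%.

54.54%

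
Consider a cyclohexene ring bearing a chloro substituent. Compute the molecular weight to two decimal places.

116.59 g/mol

Atom tally by fragment:
  cyclohexene ring core → C:6 H:10
  (− 1 ring H displaced by substituents)
  + Cl → Cl:1
Element totals:
  C: 6
  H: 9
  Cl: 1
Molecular formula: C6H9Cl.
  M = 6(12.011) + 9(1.008) + 35.45
    = 72.066 + 9.072 + 35.450 = 116.588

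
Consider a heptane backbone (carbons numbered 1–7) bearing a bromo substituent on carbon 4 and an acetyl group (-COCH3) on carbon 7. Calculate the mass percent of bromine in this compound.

Atom tally by fragment:
  CH3 → C:1 H:3
  CH2 → C:1 H:2
  CH2 → C:1 H:2
  CH(Br) → C:1 H:1 Br:1
  CH2 → C:1 H:2
  CH2 → C:1 H:2
  CH2COCH3 → C:3 H:5 O:1
Element totals:
  C: 9
  H: 17
  Br: 1
  O: 1
Molecular formula: C9H17BrO.
Molar mass = 221.138 g/mol.
Mass from Br: 1 × 79.904 = 79.904 g/mol.
%Br = 79.904 / 221.138 × 100 = 36.13%.

36.13%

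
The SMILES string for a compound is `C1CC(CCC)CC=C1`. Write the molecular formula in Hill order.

Atom tally by fragment:
  cyclohexene ring core → C:6 H:10
  (− 1 ring H displaced by substituents)
  + CH2CH2CH3 → C:3 H:7
Element totals:
  C: 9
  H: 16

C9H16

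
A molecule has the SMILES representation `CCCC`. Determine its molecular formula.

C4H10

Atom tally by fragment:
  CH3 → C:1 H:3
  CH2 → C:1 H:2
  CH2 → C:1 H:2
  CH3 → C:1 H:3
Element totals:
  C: 4
  H: 10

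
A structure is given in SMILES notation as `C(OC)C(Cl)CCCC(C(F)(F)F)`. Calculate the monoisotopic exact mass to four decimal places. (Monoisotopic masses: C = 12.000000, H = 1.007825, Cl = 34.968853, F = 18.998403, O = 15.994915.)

Atom tally by fragment:
  CH3OCH2 → C:2 H:5 O:1
  CH(Cl) → C:1 H:1 Cl:1
  CH2 → C:1 H:2
  CH2 → C:1 H:2
  CH2 → C:1 H:2
  CH2CF3 → C:2 H:2 F:3
Element totals:
  C: 8
  H: 14
  Cl: 1
  F: 3
  O: 1
Molecular formula: C8H14ClF3O.
  M = 8(12.0) + 14(1.007825) + 34.968853 + 3(18.998403) + 15.994915
    = 96.000000 + 14.109550 + 34.968853 + 56.995209 + 15.994915 = 218.068527

218.0685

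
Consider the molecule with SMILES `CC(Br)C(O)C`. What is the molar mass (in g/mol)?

Atom tally by fragment:
  CH3 → C:1 H:3
  CH(Br) → C:1 H:1 Br:1
  CH(OH) → C:1 H:2 O:1
  CH3 → C:1 H:3
Element totals:
  C: 4
  H: 9
  Br: 1
  O: 1
Molecular formula: C4H9BrO.
  M = 4(12.011) + 9(1.008) + 79.904 + 15.999
    = 48.044 + 9.072 + 79.904 + 15.999 = 153.019

153.02 g/mol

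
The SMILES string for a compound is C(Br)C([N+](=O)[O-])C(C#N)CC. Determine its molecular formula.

Atom tally by fragment:
  BrCH2 → C:1 H:2 Br:1
  CH(NO2) → C:1 H:1 N:1 O:2
  CH(CN) → C:2 H:1 N:1
  CH2 → C:1 H:2
  CH3 → C:1 H:3
Element totals:
  C: 6
  H: 9
  Br: 1
  N: 2
  O: 2

C6H9BrN2O2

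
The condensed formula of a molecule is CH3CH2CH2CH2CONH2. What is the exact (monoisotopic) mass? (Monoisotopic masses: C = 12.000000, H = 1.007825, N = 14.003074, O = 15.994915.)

Atom tally by fragment:
  CH3 → C:1 H:3
  CH2 → C:1 H:2
  CH2 → C:1 H:2
  CH2CONH2 → C:2 H:4 O:1 N:1
Element totals:
  C: 5
  H: 11
  N: 1
  O: 1
Molecular formula: C5H11NO.
  M = 5(12.0) + 11(1.007825) + 14.003074 + 15.994915
    = 60.000000 + 11.086075 + 14.003074 + 15.994915 = 101.084064

101.0841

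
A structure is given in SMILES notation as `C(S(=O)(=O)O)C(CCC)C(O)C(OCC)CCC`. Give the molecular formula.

C12H26O5S

Atom tally by fragment:
  HO3SCH2 → C:1 H:3 S:1 O:3
  CH(CH2CH2CH3) → C:4 H:8
  CH(OH) → C:1 H:2 O:1
  CH(OC2H5) → C:3 H:6 O:1
  CH2 → C:1 H:2
  CH2 → C:1 H:2
  CH3 → C:1 H:3
Element totals:
  C: 12
  H: 26
  O: 5
  S: 1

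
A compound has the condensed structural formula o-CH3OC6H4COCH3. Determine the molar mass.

150.18 g/mol

Atom tally by fragment:
  benzene ring core → C:6 H:6
  (− 2 ring H displaced by substituents)
  + OCH3 → C:1 H:3 O:1
  + COCH3 → C:2 H:3 O:1
Element totals:
  C: 9
  H: 10
  O: 2
Molecular formula: C9H10O2.
  M = 9(12.011) + 10(1.008) + 2(15.999)
    = 108.099 + 10.080 + 31.998 = 150.177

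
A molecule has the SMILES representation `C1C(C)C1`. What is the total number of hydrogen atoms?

Atom tally by fragment:
  cyclopropane ring core → C:3 H:6
  (− 1 ring H displaced by substituents)
  + CH3 → C:1 H:3
Element totals:
  C: 4
  H: 8

8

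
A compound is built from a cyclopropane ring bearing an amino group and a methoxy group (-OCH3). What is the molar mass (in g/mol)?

87.12 g/mol

Atom tally by fragment:
  cyclopropane ring core → C:3 H:6
  (− 2 ring H displaced by substituents)
  + NH2 → N:1 H:2
  + OCH3 → C:1 H:3 O:1
Element totals:
  C: 4
  H: 9
  N: 1
  O: 1
Molecular formula: C4H9NO.
  M = 4(12.011) + 9(1.008) + 14.007 + 15.999
    = 48.044 + 9.072 + 14.007 + 15.999 = 87.122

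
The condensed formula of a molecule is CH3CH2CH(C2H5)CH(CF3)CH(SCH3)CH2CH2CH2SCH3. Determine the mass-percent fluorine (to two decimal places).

Element totals:
  C: 13
  H: 25
  F: 3
  S: 2
Molecular formula: C13H25F3S2.
Molar mass = 302.457 g/mol.
Mass from F: 3 × 18.998 = 56.994 g/mol.
%F = 56.994 / 302.457 × 100 = 18.84%.

18.84%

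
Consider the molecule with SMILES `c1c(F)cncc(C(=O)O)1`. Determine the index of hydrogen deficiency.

Atom tally by fragment:
  pyridine ring core → C:5 H:5 N:1
  (− 2 ring H displaced by substituents)
  + F → F:1
  + COOH → C:1 H:1 O:2
Element totals:
  C: 6
  H: 4
  F: 1
  N: 1
  O: 2
Molecular formula: C6H4FNO2.
DoU = (2C + 2 + N − H − X) / 2 = (2·6 + 2 + 1 − 4 − 1) / 2 = 5.

5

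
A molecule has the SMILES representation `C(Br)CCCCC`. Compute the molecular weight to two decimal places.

165.07 g/mol

Atom tally by fragment:
  BrCH2 → C:1 H:2 Br:1
  CH2 → C:1 H:2
  CH2 → C:1 H:2
  CH2 → C:1 H:2
  CH2 → C:1 H:2
  CH3 → C:1 H:3
Element totals:
  C: 6
  H: 13
  Br: 1
Molecular formula: C6H13Br.
  M = 6(12.011) + 13(1.008) + 79.904
    = 72.066 + 13.104 + 79.904 = 165.074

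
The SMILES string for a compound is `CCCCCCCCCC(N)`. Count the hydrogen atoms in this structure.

23

Atom tally by fragment:
  CH3 → C:1 H:3
  CH2 → C:1 H:2
  CH2 → C:1 H:2
  CH2 → C:1 H:2
  CH2 → C:1 H:2
  CH2 → C:1 H:2
  CH2 → C:1 H:2
  CH2 → C:1 H:2
  CH2 → C:1 H:2
  CH2NH2 → C:1 H:4 N:1
Element totals:
  C: 10
  H: 23
  N: 1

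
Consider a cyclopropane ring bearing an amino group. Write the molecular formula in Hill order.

Atom tally by fragment:
  cyclopropane ring core → C:3 H:6
  (− 1 ring H displaced by substituents)
  + NH2 → N:1 H:2
Element totals:
  C: 3
  H: 7
  N: 1

C3H7N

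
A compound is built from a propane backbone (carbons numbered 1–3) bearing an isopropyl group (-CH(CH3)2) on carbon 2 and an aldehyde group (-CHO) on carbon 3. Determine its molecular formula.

Atom tally by fragment:
  CH3 → C:1 H:3
  CH(CH(CH3)2) → C:4 H:8
  CH2CHO → C:2 H:3 O:1
Element totals:
  C: 7
  H: 14
  O: 1

C7H14O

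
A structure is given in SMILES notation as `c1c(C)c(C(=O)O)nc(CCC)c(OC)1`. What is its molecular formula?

C11H15NO3

Atom tally by fragment:
  pyridine ring core → C:5 H:5 N:1
  (− 4 ring H displaced by substituents)
  + CH3 → C:1 H:3
  + COOH → C:1 H:1 O:2
  + CH2CH2CH3 → C:3 H:7
  + OCH3 → C:1 H:3 O:1
Element totals:
  C: 11
  H: 15
  N: 1
  O: 3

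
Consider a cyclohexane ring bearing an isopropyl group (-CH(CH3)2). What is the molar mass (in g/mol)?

126.24 g/mol

Atom tally by fragment:
  cyclohexane ring core → C:6 H:12
  (− 1 ring H displaced by substituents)
  + CH(CH3)2 → C:3 H:7
Element totals:
  C: 9
  H: 18
Molecular formula: C9H18.
  M = 9(12.011) + 18(1.008)
    = 108.099 + 18.144 = 126.243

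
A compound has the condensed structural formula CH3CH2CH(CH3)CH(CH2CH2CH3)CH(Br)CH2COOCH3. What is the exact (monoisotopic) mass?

Element totals:
  C: 12
  H: 23
  Br: 1
  O: 2
Molecular formula: C12H23BrO2.
  M = 12(12.0) + 23(1.007825) + 78.918338 + 2(15.994915)
    = 144.000000 + 23.179975 + 78.918338 + 31.989830 = 278.088143

278.0881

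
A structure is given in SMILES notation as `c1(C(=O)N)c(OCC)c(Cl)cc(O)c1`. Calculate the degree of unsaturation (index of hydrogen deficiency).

5

Atom tally by fragment:
  benzene ring core → C:6 H:6
  (− 4 ring H displaced by substituents)
  + CONH2 → C:1 H:2 O:1 N:1
  + OC2H5 → C:2 H:5 O:1
  + Cl → Cl:1
  + OH → O:1 H:1
Element totals:
  C: 9
  H: 10
  Cl: 1
  N: 1
  O: 3
Molecular formula: C9H10ClNO3.
DoU = (2C + 2 + N − H − X) / 2 = (2·9 + 2 + 1 − 10 − 1) / 2 = 5.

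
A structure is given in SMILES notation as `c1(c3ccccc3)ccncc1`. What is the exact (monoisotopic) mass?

155.0735

Atom tally by fragment:
  pyridine ring core → C:5 H:5 N:1
  (− 1 ring H displaced by substituents)
  + C6H5 → C:6 H:5
Element totals:
  C: 11
  H: 9
  N: 1
Molecular formula: C11H9N.
  M = 11(12.0) + 9(1.007825) + 14.003074
    = 132.000000 + 9.070425 + 14.003074 = 155.073499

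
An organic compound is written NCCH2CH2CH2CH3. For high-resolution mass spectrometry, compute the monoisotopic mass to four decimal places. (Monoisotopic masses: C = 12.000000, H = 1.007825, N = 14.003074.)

Element totals:
  C: 5
  H: 9
  N: 1
Molecular formula: C5H9N.
  M = 5(12.0) + 9(1.007825) + 14.003074
    = 60.000000 + 9.070425 + 14.003074 = 83.073499

83.0735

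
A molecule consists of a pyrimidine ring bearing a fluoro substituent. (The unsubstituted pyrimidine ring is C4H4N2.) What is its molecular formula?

Atom tally by fragment:
  pyrimidine ring core → C:4 H:4 N:2
  (− 1 ring H displaced by substituents)
  + F → F:1
Element totals:
  C: 4
  H: 3
  F: 1
  N: 2

C4H3FN2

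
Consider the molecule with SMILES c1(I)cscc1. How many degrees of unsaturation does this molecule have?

3

Atom tally by fragment:
  thiophene ring core → C:4 H:4 S:1
  (− 1 ring H displaced by substituents)
  + I → I:1
Element totals:
  C: 4
  H: 3
  I: 1
  S: 1
Molecular formula: C4H3IS.
DoU = (2C + 2 + N − H − X) / 2 = (2·4 + 2 + 0 − 3 − 1) / 2 = 3.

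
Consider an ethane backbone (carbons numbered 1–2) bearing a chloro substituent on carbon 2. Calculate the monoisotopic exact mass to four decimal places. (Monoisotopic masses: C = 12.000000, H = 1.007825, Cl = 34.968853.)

64.0080

Atom tally by fragment:
  CH3 → C:1 H:3
  CH2Cl → C:1 H:2 Cl:1
Element totals:
  C: 2
  H: 5
  Cl: 1
Molecular formula: C2H5Cl.
  M = 2(12.0) + 5(1.007825) + 34.968853
    = 24.000000 + 5.039125 + 34.968853 = 64.007978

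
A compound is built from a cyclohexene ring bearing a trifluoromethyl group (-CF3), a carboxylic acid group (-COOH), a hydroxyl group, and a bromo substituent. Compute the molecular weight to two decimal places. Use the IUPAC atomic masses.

Atom tally by fragment:
  cyclohexene ring core → C:6 H:10
  (− 4 ring H displaced by substituents)
  + CF3 → C:1 F:3
  + COOH → C:1 H:1 O:2
  + OH → O:1 H:1
  + Br → Br:1
Element totals:
  C: 8
  H: 8
  Br: 1
  F: 3
  O: 3
Molecular formula: C8H8BrF3O3.
  M = 8(12.011) + 8(1.008) + 79.904 + 3(18.998) + 3(15.999)
    = 96.088 + 8.064 + 79.904 + 56.994 + 47.997 = 289.047

289.05 g/mol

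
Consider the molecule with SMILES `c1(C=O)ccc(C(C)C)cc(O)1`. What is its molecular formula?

Atom tally by fragment:
  benzene ring core → C:6 H:6
  (− 3 ring H displaced by substituents)
  + CHO → C:1 H:1 O:1
  + CH(CH3)2 → C:3 H:7
  + OH → O:1 H:1
Element totals:
  C: 10
  H: 12
  O: 2

C10H12O2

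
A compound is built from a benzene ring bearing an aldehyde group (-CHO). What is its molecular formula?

C7H6O

Atom tally by fragment:
  benzene ring core → C:6 H:6
  (− 1 ring H displaced by substituents)
  + CHO → C:1 H:1 O:1
Element totals:
  C: 7
  H: 6
  O: 1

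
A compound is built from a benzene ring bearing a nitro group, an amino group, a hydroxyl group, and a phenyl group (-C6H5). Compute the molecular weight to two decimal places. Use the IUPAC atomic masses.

Atom tally by fragment:
  benzene ring core → C:6 H:6
  (− 4 ring H displaced by substituents)
  + NO2 → N:1 O:2
  + NH2 → N:1 H:2
  + OH → O:1 H:1
  + C6H5 → C:6 H:5
Element totals:
  C: 12
  H: 10
  N: 2
  O: 3
Molecular formula: C12H10N2O3.
  M = 12(12.011) + 10(1.008) + 2(14.007) + 3(15.999)
    = 144.132 + 10.080 + 28.014 + 47.997 = 230.223

230.22 g/mol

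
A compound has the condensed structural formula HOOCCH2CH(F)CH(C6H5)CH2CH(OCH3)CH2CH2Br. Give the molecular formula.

C15H20BrFO3

Atom tally by fragment:
  HOOCCH2 → C:2 H:3 O:2
  CH(F) → C:1 H:1 F:1
  CH(C6H5) → C:7 H:6
  CH2 → C:1 H:2
  CH(OCH3) → C:2 H:4 O:1
  CH2 → C:1 H:2
  CH2Br → C:1 H:2 Br:1
Element totals:
  C: 15
  H: 20
  Br: 1
  F: 1
  O: 3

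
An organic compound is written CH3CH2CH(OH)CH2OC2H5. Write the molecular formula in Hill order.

C6H14O2

Element totals:
  C: 6
  H: 14
  O: 2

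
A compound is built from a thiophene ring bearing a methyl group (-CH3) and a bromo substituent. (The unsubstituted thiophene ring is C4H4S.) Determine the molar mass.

Atom tally by fragment:
  thiophene ring core → C:4 H:4 S:1
  (− 2 ring H displaced by substituents)
  + CH3 → C:1 H:3
  + Br → Br:1
Element totals:
  C: 5
  H: 5
  Br: 1
  S: 1
Molecular formula: C5H5BrS.
  M = 5(12.011) + 5(1.008) + 79.904 + 32.06
    = 60.055 + 5.040 + 79.904 + 32.060 = 177.059

177.06 g/mol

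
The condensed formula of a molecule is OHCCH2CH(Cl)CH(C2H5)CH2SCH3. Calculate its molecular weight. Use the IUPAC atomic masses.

194.72 g/mol

Element totals:
  C: 8
  H: 15
  Cl: 1
  O: 1
  S: 1
Molecular formula: C8H15ClOS.
  M = 8(12.011) + 15(1.008) + 35.45 + 15.999 + 32.06
    = 96.088 + 15.120 + 35.450 + 15.999 + 32.060 = 194.717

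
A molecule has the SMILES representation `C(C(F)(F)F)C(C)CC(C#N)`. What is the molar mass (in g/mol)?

Atom tally by fragment:
  F3CCH2 → C:2 H:2 F:3
  CH(CH3) → C:2 H:4
  CH2 → C:1 H:2
  CH2CN → C:2 H:2 N:1
Element totals:
  C: 7
  H: 10
  F: 3
  N: 1
Molecular formula: C7H10F3N.
  M = 7(12.011) + 10(1.008) + 3(18.998) + 14.007
    = 84.077 + 10.080 + 56.994 + 14.007 = 165.158

165.16 g/mol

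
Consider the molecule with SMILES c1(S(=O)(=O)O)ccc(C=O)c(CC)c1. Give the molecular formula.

C9H10O4S

Atom tally by fragment:
  benzene ring core → C:6 H:6
  (− 3 ring H displaced by substituents)
  + SO3H → S:1 O:3 H:1
  + CHO → C:1 H:1 O:1
  + C2H5 → C:2 H:5
Element totals:
  C: 9
  H: 10
  O: 4
  S: 1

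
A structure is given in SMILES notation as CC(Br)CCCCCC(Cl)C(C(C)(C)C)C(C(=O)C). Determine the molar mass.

Atom tally by fragment:
  CH3 → C:1 H:3
  CH(Br) → C:1 H:1 Br:1
  CH2 → C:1 H:2
  CH2 → C:1 H:2
  CH2 → C:1 H:2
  CH2 → C:1 H:2
  CH2 → C:1 H:2
  CH(Cl) → C:1 H:1 Cl:1
  CH(C(CH3)3) → C:5 H:10
  CH2COCH3 → C:3 H:5 O:1
Element totals:
  C: 16
  H: 30
  Br: 1
  Cl: 1
  O: 1
Molecular formula: C16H30BrClO.
  M = 16(12.011) + 30(1.008) + 79.904 + 35.45 + 15.999
    = 192.176 + 30.240 + 79.904 + 35.450 + 15.999 = 353.769

353.77 g/mol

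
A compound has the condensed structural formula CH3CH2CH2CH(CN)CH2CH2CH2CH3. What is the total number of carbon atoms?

9

Atom tally by fragment:
  CH3 → C:1 H:3
  CH2 → C:1 H:2
  CH2 → C:1 H:2
  CH(CN) → C:2 H:1 N:1
  CH2 → C:1 H:2
  CH2 → C:1 H:2
  CH2 → C:1 H:2
  CH3 → C:1 H:3
Element totals:
  C: 9
  H: 17
  N: 1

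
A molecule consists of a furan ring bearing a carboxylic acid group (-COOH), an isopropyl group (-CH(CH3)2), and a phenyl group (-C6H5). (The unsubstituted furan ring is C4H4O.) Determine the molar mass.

Atom tally by fragment:
  furan ring core → C:4 H:4 O:1
  (− 3 ring H displaced by substituents)
  + COOH → C:1 H:1 O:2
  + CH(CH3)2 → C:3 H:7
  + C6H5 → C:6 H:5
Element totals:
  C: 14
  H: 14
  O: 3
Molecular formula: C14H14O3.
  M = 14(12.011) + 14(1.008) + 3(15.999)
    = 168.154 + 14.112 + 47.997 = 230.263

230.26 g/mol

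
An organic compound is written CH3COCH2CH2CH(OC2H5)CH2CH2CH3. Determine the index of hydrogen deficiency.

Atom tally by fragment:
  CH3COCH2 → C:3 H:5 O:1
  CH2 → C:1 H:2
  CH(OC2H5) → C:3 H:6 O:1
  CH2 → C:1 H:2
  CH2 → C:1 H:2
  CH3 → C:1 H:3
Element totals:
  C: 10
  H: 20
  O: 2
Molecular formula: C10H20O2.
DoU = (2C + 2 + N − H − X) / 2 = (2·10 + 2 + 0 − 20 − 0) / 2 = 1.

1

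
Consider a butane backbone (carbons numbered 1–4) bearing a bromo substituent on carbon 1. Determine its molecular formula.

C4H9Br

Atom tally by fragment:
  BrCH2 → C:1 H:2 Br:1
  CH2 → C:1 H:2
  CH2 → C:1 H:2
  CH3 → C:1 H:3
Element totals:
  C: 4
  H: 9
  Br: 1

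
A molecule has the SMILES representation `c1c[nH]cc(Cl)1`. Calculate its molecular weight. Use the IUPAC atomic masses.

101.53 g/mol

Atom tally by fragment:
  pyrrole ring core → C:4 H:5 N:1
  (− 1 ring H displaced by substituents)
  + Cl → Cl:1
Element totals:
  C: 4
  H: 4
  Cl: 1
  N: 1
Molecular formula: C4H4ClN.
  M = 4(12.011) + 4(1.008) + 35.45 + 14.007
    = 48.044 + 4.032 + 35.450 + 14.007 = 101.533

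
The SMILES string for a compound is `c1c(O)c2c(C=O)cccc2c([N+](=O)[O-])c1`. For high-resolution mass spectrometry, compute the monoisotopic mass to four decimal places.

217.0375

Atom tally by fragment:
  naphthalene ring system core → C:10 H:8
  (− 3 ring H displaced by substituents)
  + OH → O:1 H:1
  + CHO → C:1 H:1 O:1
  + NO2 → N:1 O:2
Element totals:
  C: 11
  H: 7
  N: 1
  O: 4
Molecular formula: C11H7NO4.
  M = 11(12.0) + 7(1.007825) + 14.003074 + 4(15.994915)
    = 132.000000 + 7.054775 + 14.003074 + 63.979660 = 217.037509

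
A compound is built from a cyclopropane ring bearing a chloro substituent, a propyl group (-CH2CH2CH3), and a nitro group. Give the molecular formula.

Atom tally by fragment:
  cyclopropane ring core → C:3 H:6
  (− 3 ring H displaced by substituents)
  + Cl → Cl:1
  + CH2CH2CH3 → C:3 H:7
  + NO2 → N:1 O:2
Element totals:
  C: 6
  H: 10
  Cl: 1
  N: 1
  O: 2

C6H10ClNO2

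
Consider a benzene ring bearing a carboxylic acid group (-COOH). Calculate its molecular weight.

Atom tally by fragment:
  benzene ring core → C:6 H:6
  (− 1 ring H displaced by substituents)
  + COOH → C:1 H:1 O:2
Element totals:
  C: 7
  H: 6
  O: 2
Molecular formula: C7H6O2.
  M = 7(12.011) + 6(1.008) + 2(15.999)
    = 84.077 + 6.048 + 31.998 = 122.123

122.12 g/mol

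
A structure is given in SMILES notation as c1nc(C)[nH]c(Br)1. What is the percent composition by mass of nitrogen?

Atom tally by fragment:
  imidazole ring core → C:3 H:4 N:2
  (− 2 ring H displaced by substituents)
  + CH3 → C:1 H:3
  + Br → Br:1
Element totals:
  C: 4
  H: 5
  Br: 1
  N: 2
Molecular formula: C4H5BrN2.
Molar mass = 161.002 g/mol.
Mass from N: 2 × 14.007 = 28.014 g/mol.
%N = 28.014 / 161.002 × 100 = 17.40%.

17.40%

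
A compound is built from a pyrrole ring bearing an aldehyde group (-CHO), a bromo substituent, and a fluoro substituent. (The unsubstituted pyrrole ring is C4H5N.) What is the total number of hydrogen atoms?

Atom tally by fragment:
  pyrrole ring core → C:4 H:5 N:1
  (− 3 ring H displaced by substituents)
  + CHO → C:1 H:1 O:1
  + Br → Br:1
  + F → F:1
Element totals:
  C: 5
  H: 3
  Br: 1
  F: 1
  N: 1
  O: 1

3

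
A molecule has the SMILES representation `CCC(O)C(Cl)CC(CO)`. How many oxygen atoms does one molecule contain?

2

Atom tally by fragment:
  CH3 → C:1 H:3
  CH2 → C:1 H:2
  CH(OH) → C:1 H:2 O:1
  CH(Cl) → C:1 H:1 Cl:1
  CH2 → C:1 H:2
  CH2CH2OH → C:2 H:5 O:1
Element totals:
  C: 7
  H: 15
  Cl: 1
  O: 2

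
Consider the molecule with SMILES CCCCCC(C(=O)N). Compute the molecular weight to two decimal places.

129.20 g/mol

Atom tally by fragment:
  CH3 → C:1 H:3
  CH2 → C:1 H:2
  CH2 → C:1 H:2
  CH2 → C:1 H:2
  CH2 → C:1 H:2
  CH2CONH2 → C:2 H:4 O:1 N:1
Element totals:
  C: 7
  H: 15
  N: 1
  O: 1
Molecular formula: C7H15NO.
  M = 7(12.011) + 15(1.008) + 14.007 + 15.999
    = 84.077 + 15.120 + 14.007 + 15.999 = 129.203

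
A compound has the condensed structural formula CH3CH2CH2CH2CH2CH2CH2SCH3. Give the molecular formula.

Atom tally by fragment:
  CH3 → C:1 H:3
  CH2 → C:1 H:2
  CH2 → C:1 H:2
  CH2 → C:1 H:2
  CH2 → C:1 H:2
  CH2 → C:1 H:2
  CH2SCH3 → C:2 H:5 S:1
Element totals:
  C: 8
  H: 18
  S: 1

C8H18S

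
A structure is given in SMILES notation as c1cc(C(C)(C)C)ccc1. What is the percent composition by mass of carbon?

Atom tally by fragment:
  benzene ring core → C:6 H:6
  (− 1 ring H displaced by substituents)
  + C(CH3)3 → C:4 H:9
Element totals:
  C: 10
  H: 14
Molecular formula: C10H14.
Molar mass = 134.222 g/mol.
Mass from C: 10 × 12.011 = 120.110 g/mol.
%C = 120.110 / 134.222 × 100 = 89.49%.

89.49%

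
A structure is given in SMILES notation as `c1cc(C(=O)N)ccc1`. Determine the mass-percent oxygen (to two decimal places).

13.21%

Atom tally by fragment:
  benzene ring core → C:6 H:6
  (− 1 ring H displaced by substituents)
  + CONH2 → C:1 H:2 O:1 N:1
Element totals:
  C: 7
  H: 7
  N: 1
  O: 1
Molecular formula: C7H7NO.
Molar mass = 121.139 g/mol.
Mass from O: 1 × 15.999 = 15.999 g/mol.
%O = 15.999 / 121.139 × 100 = 13.21%.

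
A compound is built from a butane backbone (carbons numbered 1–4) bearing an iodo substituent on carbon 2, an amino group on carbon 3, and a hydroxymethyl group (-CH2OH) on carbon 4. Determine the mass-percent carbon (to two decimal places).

26.22%

Atom tally by fragment:
  CH3 → C:1 H:3
  CH(I) → C:1 H:1 I:1
  CH(NH2) → C:1 H:3 N:1
  CH2CH2OH → C:2 H:5 O:1
Element totals:
  C: 5
  H: 12
  I: 1
  N: 1
  O: 1
Molecular formula: C5H12INO.
Molar mass = 229.061 g/mol.
Mass from C: 5 × 12.011 = 60.055 g/mol.
%C = 60.055 / 229.061 × 100 = 26.22%.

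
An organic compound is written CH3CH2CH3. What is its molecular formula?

Atom tally by fragment:
  CH3 → C:1 H:3
  CH2 → C:1 H:2
  CH3 → C:1 H:3
Element totals:
  C: 3
  H: 8

C3H8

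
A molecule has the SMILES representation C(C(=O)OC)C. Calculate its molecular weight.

88.11 g/mol

Atom tally by fragment:
  CH3OOCCH2 → C:3 H:5 O:2
  CH3 → C:1 H:3
Element totals:
  C: 4
  H: 8
  O: 2
Molecular formula: C4H8O2.
  M = 4(12.011) + 8(1.008) + 2(15.999)
    = 48.044 + 8.064 + 31.998 = 88.106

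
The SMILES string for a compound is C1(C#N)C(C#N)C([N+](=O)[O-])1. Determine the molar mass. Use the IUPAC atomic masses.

Atom tally by fragment:
  cyclopropane ring core → C:3 H:6
  (− 3 ring H displaced by substituents)
  + CN → C:1 N:1
  + CN → C:1 N:1
  + NO2 → N:1 O:2
Element totals:
  C: 5
  H: 3
  N: 3
  O: 2
Molecular formula: C5H3N3O2.
  M = 5(12.011) + 3(1.008) + 3(14.007) + 2(15.999)
    = 60.055 + 3.024 + 42.021 + 31.998 = 137.098

137.10 g/mol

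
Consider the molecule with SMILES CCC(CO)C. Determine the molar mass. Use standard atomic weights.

88.15 g/mol

Atom tally by fragment:
  CH3 → C:1 H:3
  CH2 → C:1 H:2
  CH(CH2OH) → C:2 H:4 O:1
  CH3 → C:1 H:3
Element totals:
  C: 5
  H: 12
  O: 1
Molecular formula: C5H12O.
  M = 5(12.011) + 12(1.008) + 15.999
    = 60.055 + 12.096 + 15.999 = 88.150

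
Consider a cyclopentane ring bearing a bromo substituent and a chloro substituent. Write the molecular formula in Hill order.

Atom tally by fragment:
  cyclopentane ring core → C:5 H:10
  (− 2 ring H displaced by substituents)
  + Br → Br:1
  + Cl → Cl:1
Element totals:
  C: 5
  H: 8
  Br: 1
  Cl: 1

C5H8BrCl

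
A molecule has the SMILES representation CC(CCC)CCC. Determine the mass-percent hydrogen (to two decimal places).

Atom tally by fragment:
  CH3 → C:1 H:3
  CH(CH2CH2CH3) → C:4 H:8
  CH2 → C:1 H:2
  CH2 → C:1 H:2
  CH3 → C:1 H:3
Element totals:
  C: 8
  H: 18
Molecular formula: C8H18.
Molar mass = 114.232 g/mol.
Mass from H: 18 × 1.008 = 18.144 g/mol.
%H = 18.144 / 114.232 × 100 = 15.88%.

15.88%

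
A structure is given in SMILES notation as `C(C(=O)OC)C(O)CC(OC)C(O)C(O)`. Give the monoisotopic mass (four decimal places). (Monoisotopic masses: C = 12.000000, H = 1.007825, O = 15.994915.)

Atom tally by fragment:
  CH3OOCCH2 → C:3 H:5 O:2
  CH(OH) → C:1 H:2 O:1
  CH2 → C:1 H:2
  CH(OCH3) → C:2 H:4 O:1
  CH(OH) → C:1 H:2 O:1
  CH2OH → C:1 H:3 O:1
Element totals:
  C: 9
  H: 18
  O: 6
Molecular formula: C9H18O6.
  M = 9(12.0) + 18(1.007825) + 6(15.994915)
    = 108.000000 + 18.140850 + 95.969490 = 222.110340

222.1103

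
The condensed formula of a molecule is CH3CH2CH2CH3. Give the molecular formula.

C4H10

Atom tally by fragment:
  CH3 → C:1 H:3
  CH2 → C:1 H:2
  CH2 → C:1 H:2
  CH3 → C:1 H:3
Element totals:
  C: 4
  H: 10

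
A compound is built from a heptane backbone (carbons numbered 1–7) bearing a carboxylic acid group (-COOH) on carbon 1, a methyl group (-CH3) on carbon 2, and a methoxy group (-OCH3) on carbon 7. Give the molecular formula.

C10H20O3

Atom tally by fragment:
  HOOCCH2 → C:2 H:3 O:2
  CH(CH3) → C:2 H:4
  CH2 → C:1 H:2
  CH2 → C:1 H:2
  CH2 → C:1 H:2
  CH2 → C:1 H:2
  CH2OCH3 → C:2 H:5 O:1
Element totals:
  C: 10
  H: 20
  O: 3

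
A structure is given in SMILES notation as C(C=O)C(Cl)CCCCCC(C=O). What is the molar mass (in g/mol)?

204.69 g/mol

Atom tally by fragment:
  OHCCH2 → C:2 H:3 O:1
  CH(Cl) → C:1 H:1 Cl:1
  CH2 → C:1 H:2
  CH2 → C:1 H:2
  CH2 → C:1 H:2
  CH2 → C:1 H:2
  CH2 → C:1 H:2
  CH2CHO → C:2 H:3 O:1
Element totals:
  C: 10
  H: 17
  Cl: 1
  O: 2
Molecular formula: C10H17ClO2.
  M = 10(12.011) + 17(1.008) + 35.45 + 2(15.999)
    = 120.110 + 17.136 + 35.450 + 31.998 = 204.694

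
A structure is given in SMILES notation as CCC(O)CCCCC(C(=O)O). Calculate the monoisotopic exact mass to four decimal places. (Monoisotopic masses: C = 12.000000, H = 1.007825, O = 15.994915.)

Atom tally by fragment:
  CH3 → C:1 H:3
  CH2 → C:1 H:2
  CH(OH) → C:1 H:2 O:1
  CH2 → C:1 H:2
  CH2 → C:1 H:2
  CH2 → C:1 H:2
  CH2 → C:1 H:2
  CH2COOH → C:2 H:3 O:2
Element totals:
  C: 9
  H: 18
  O: 3
Molecular formula: C9H18O3.
  M = 9(12.0) + 18(1.007825) + 3(15.994915)
    = 108.000000 + 18.140850 + 47.984745 = 174.125595

174.1256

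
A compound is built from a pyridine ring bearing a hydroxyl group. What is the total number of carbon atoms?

5

Atom tally by fragment:
  pyridine ring core → C:5 H:5 N:1
  (− 1 ring H displaced by substituents)
  + OH → O:1 H:1
Element totals:
  C: 5
  H: 5
  N: 1
  O: 1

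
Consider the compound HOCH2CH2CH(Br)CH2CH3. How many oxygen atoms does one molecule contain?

1

Atom tally by fragment:
  HOCH2CH2 → C:2 H:5 O:1
  CH(Br) → C:1 H:1 Br:1
  CH2 → C:1 H:2
  CH3 → C:1 H:3
Element totals:
  C: 5
  H: 11
  Br: 1
  O: 1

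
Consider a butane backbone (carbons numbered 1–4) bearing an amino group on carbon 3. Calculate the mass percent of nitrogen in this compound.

Atom tally by fragment:
  CH3 → C:1 H:3
  CH2 → C:1 H:2
  CH(NH2) → C:1 H:3 N:1
  CH3 → C:1 H:3
Element totals:
  C: 4
  H: 11
  N: 1
Molecular formula: C4H11N.
Molar mass = 73.139 g/mol.
Mass from N: 1 × 14.007 = 14.007 g/mol.
%N = 14.007 / 73.139 × 100 = 19.15%.

19.15%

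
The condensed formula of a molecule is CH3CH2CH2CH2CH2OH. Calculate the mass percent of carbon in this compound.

68.13%

Atom tally by fragment:
  CH3 → C:1 H:3
  CH2 → C:1 H:2
  CH2 → C:1 H:2
  CH2CH2OH → C:2 H:5 O:1
Element totals:
  C: 5
  H: 12
  O: 1
Molecular formula: C5H12O.
Molar mass = 88.150 g/mol.
Mass from C: 5 × 12.011 = 60.055 g/mol.
%C = 60.055 / 88.150 × 100 = 68.13%.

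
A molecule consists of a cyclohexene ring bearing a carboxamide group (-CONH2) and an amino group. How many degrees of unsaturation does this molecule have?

3

Atom tally by fragment:
  cyclohexene ring core → C:6 H:10
  (− 2 ring H displaced by substituents)
  + CONH2 → C:1 H:2 O:1 N:1
  + NH2 → N:1 H:2
Element totals:
  C: 7
  H: 12
  N: 2
  O: 1
Molecular formula: C7H12N2O.
DoU = (2C + 2 + N − H − X) / 2 = (2·7 + 2 + 2 − 12 − 0) / 2 = 3.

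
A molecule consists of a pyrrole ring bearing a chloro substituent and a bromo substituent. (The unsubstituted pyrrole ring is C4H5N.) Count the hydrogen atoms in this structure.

3

Atom tally by fragment:
  pyrrole ring core → C:4 H:5 N:1
  (− 2 ring H displaced by substituents)
  + Cl → Cl:1
  + Br → Br:1
Element totals:
  C: 4
  H: 3
  Br: 1
  Cl: 1
  N: 1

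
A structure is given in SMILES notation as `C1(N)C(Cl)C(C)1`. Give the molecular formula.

Atom tally by fragment:
  cyclopropane ring core → C:3 H:6
  (− 3 ring H displaced by substituents)
  + NH2 → N:1 H:2
  + Cl → Cl:1
  + CH3 → C:1 H:3
Element totals:
  C: 4
  H: 8
  Cl: 1
  N: 1

C4H8ClN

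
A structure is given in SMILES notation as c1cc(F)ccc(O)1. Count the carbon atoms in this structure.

Atom tally by fragment:
  benzene ring core → C:6 H:6
  (− 2 ring H displaced by substituents)
  + F → F:1
  + OH → O:1 H:1
Element totals:
  C: 6
  H: 5
  F: 1
  O: 1

6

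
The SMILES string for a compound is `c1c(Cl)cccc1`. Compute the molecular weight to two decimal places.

112.56 g/mol

Atom tally by fragment:
  benzene ring core → C:6 H:6
  (− 1 ring H displaced by substituents)
  + Cl → Cl:1
Element totals:
  C: 6
  H: 5
  Cl: 1
Molecular formula: C6H5Cl.
  M = 6(12.011) + 5(1.008) + 35.45
    = 72.066 + 5.040 + 35.450 = 112.556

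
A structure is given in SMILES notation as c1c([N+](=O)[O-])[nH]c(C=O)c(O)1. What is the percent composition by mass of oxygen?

Atom tally by fragment:
  pyrrole ring core → C:4 H:5 N:1
  (− 3 ring H displaced by substituents)
  + NO2 → N:1 O:2
  + CHO → C:1 H:1 O:1
  + OH → O:1 H:1
Element totals:
  C: 5
  H: 4
  N: 2
  O: 4
Molecular formula: C5H4N2O4.
Molar mass = 156.097 g/mol.
Mass from O: 4 × 15.999 = 63.996 g/mol.
%O = 63.996 / 156.097 × 100 = 41.00%.

41.00%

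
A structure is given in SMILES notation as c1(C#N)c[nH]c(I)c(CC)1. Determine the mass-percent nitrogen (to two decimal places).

11.39%

Atom tally by fragment:
  pyrrole ring core → C:4 H:5 N:1
  (− 3 ring H displaced by substituents)
  + CN → C:1 N:1
  + I → I:1
  + C2H5 → C:2 H:5
Element totals:
  C: 7
  H: 7
  I: 1
  N: 2
Molecular formula: C7H7IN2.
Molar mass = 246.051 g/mol.
Mass from N: 2 × 14.007 = 28.014 g/mol.
%N = 28.014 / 246.051 × 100 = 11.39%.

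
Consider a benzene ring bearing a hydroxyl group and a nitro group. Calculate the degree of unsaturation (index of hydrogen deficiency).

Atom tally by fragment:
  benzene ring core → C:6 H:6
  (− 2 ring H displaced by substituents)
  + OH → O:1 H:1
  + NO2 → N:1 O:2
Element totals:
  C: 6
  H: 5
  N: 1
  O: 3
Molecular formula: C6H5NO3.
DoU = (2C + 2 + N − H − X) / 2 = (2·6 + 2 + 1 − 5 − 0) / 2 = 5.

5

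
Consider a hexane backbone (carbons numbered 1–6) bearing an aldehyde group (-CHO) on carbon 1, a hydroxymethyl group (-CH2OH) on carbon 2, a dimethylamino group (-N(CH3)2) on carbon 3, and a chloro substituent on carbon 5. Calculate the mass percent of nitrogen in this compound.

Atom tally by fragment:
  OHCCH2 → C:2 H:3 O:1
  CH(CH2OH) → C:2 H:4 O:1
  CH(N(CH3)2) → C:3 H:7 N:1
  CH2 → C:1 H:2
  CH(Cl) → C:1 H:1 Cl:1
  CH3 → C:1 H:3
Element totals:
  C: 10
  H: 20
  Cl: 1
  N: 1
  O: 2
Molecular formula: C10H20ClNO2.
Molar mass = 221.725 g/mol.
Mass from N: 1 × 14.007 = 14.007 g/mol.
%N = 14.007 / 221.725 × 100 = 6.32%.

6.32%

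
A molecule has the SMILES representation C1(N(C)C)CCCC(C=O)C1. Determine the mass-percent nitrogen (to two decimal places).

9.02%

Atom tally by fragment:
  cyclohexane ring core → C:6 H:12
  (− 2 ring H displaced by substituents)
  + N(CH3)2 → N:1 C:2 H:6
  + CHO → C:1 H:1 O:1
Element totals:
  C: 9
  H: 17
  N: 1
  O: 1
Molecular formula: C9H17NO.
Molar mass = 155.241 g/mol.
Mass from N: 1 × 14.007 = 14.007 g/mol.
%N = 14.007 / 155.241 × 100 = 9.02%.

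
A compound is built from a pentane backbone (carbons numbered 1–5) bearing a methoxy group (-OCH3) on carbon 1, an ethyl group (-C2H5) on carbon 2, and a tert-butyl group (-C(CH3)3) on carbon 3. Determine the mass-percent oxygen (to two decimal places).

Atom tally by fragment:
  CH3OCH2 → C:2 H:5 O:1
  CH(C2H5) → C:3 H:6
  CH(C(CH3)3) → C:5 H:10
  CH2 → C:1 H:2
  CH3 → C:1 H:3
Element totals:
  C: 12
  H: 26
  O: 1
Molecular formula: C12H26O.
Molar mass = 186.339 g/mol.
Mass from O: 1 × 15.999 = 15.999 g/mol.
%O = 15.999 / 186.339 × 100 = 8.59%.

8.59%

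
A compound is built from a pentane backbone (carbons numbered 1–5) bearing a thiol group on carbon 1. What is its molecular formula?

Atom tally by fragment:
  HSCH2 → C:1 H:3 S:1
  CH2 → C:1 H:2
  CH2 → C:1 H:2
  CH2 → C:1 H:2
  CH3 → C:1 H:3
Element totals:
  C: 5
  H: 12
  S: 1

C5H12S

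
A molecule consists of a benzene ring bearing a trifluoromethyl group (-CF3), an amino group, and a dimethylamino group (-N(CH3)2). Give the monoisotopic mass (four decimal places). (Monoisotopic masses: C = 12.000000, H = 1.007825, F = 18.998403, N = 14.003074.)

204.0874

Atom tally by fragment:
  benzene ring core → C:6 H:6
  (− 3 ring H displaced by substituents)
  + CF3 → C:1 F:3
  + NH2 → N:1 H:2
  + N(CH3)2 → N:1 C:2 H:6
Element totals:
  C: 9
  H: 11
  F: 3
  N: 2
Molecular formula: C9H11F3N2.
  M = 9(12.0) + 11(1.007825) + 3(18.998403) + 2(14.003074)
    = 108.000000 + 11.086075 + 56.995209 + 28.006148 = 204.087432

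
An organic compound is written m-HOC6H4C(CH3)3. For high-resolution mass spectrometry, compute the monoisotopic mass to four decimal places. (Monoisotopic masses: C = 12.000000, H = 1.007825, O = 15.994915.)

150.1045

Atom tally by fragment:
  benzene ring core → C:6 H:6
  (− 2 ring H displaced by substituents)
  + OH → O:1 H:1
  + C(CH3)3 → C:4 H:9
Element totals:
  C: 10
  H: 14
  O: 1
Molecular formula: C10H14O.
  M = 10(12.0) + 14(1.007825) + 15.994915
    = 120.000000 + 14.109550 + 15.994915 = 150.104465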